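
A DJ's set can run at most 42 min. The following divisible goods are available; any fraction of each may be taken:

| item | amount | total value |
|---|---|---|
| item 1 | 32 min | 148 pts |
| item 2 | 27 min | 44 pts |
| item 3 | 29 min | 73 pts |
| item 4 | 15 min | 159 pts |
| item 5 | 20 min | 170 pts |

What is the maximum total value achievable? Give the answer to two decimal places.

Take in order of value per unit:
- item 4 (159/15 per unit): all 15 → value 159, running total 159.00
- item 5 (170/20 per unit): all 20 → value 170, running total 329.00
- item 1 (148/32 per unit): 7 of 32 → value 7×148/32 = 32.3750, running total 361.38
Total 361.38.

361.38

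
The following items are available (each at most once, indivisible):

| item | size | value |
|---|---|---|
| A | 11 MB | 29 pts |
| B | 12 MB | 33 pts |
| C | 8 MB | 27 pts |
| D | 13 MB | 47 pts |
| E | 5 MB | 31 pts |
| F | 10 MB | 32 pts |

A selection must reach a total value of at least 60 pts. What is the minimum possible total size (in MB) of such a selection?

Subsets with value ≥ 60, sorted by total size:
- E+F: size 15, value 63
- A+E: size 16, value 60
Minimum size: 15 MB.

15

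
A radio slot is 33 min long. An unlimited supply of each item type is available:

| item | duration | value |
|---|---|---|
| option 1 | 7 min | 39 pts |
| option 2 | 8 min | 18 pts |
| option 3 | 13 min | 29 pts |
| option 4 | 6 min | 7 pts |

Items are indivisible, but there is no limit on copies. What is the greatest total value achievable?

156 pts

Best value-per-unit is option 1 at 39/7, and filling with it alone uses duration 4×7=28. No mix of the others beats 4×39 = 156.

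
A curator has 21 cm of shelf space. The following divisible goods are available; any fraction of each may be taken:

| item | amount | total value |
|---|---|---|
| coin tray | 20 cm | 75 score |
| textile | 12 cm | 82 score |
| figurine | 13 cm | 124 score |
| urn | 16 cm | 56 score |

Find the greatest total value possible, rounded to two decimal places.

178.67

Take in order of value per unit:
- figurine (124/13 per unit): all 13 → value 124, running total 124.00
- textile (82/12 per unit): 8 of 12 → value 8×82/12 = 54.6667, running total 178.67
Total 178.67.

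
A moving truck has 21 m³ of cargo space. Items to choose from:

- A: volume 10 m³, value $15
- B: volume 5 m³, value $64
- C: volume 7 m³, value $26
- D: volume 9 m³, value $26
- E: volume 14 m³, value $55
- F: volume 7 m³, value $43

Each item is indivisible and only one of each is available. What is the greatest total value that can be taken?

$133

This is a 0/1 knapsack; check combinations near the capacity.
- B+C+F: volume 5+7+7=19, value 64+26+43=133
- B+D+F: volume 5+9+7=21, value 64+26+43=133
- B+E: volume 5+14=19, value 64+55=119
- B+C+D: volume 5+7+9=21, value 64+26+26=116
Best: $133.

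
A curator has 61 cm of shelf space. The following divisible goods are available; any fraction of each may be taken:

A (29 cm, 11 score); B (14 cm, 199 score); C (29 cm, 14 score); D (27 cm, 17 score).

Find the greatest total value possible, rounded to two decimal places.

Take in order of value per unit:
- B (199/14 per unit): all 14 → value 199, running total 199.00
- D (17/27 per unit): all 27 → value 17, running total 216.00
- C (14/29 per unit): 20 of 29 → value 20×14/29 = 9.6552, running total 225.66
Total 225.66.

225.66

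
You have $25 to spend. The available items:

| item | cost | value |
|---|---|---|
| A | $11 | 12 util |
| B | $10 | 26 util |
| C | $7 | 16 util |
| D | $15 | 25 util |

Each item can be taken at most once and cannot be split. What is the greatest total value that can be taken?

Check high-value combinations within $25:
- B+D: cost 10+15=25, value 26+25=51
- B+C: cost 10+7=17, value 26+16=42
- C+D: cost 7+15=22, value 16+25=41
- A+B: cost 11+10=21, value 12+26=38
- A+C: cost 11+7=18, value 12+16=28
Best: 51 util.

51 util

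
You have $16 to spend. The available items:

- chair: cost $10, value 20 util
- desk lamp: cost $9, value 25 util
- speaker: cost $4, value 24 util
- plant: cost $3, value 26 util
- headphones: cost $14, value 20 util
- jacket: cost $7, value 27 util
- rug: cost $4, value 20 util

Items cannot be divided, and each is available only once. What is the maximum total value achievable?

77 util

Check high-value combinations within $16:
- speaker+plant+jacket: cost 4+3+7=14, value 24+26+27=77
- desk lamp+speaker+plant: cost 9+4+3=16, value 25+24+26=75
- plant+jacket+rug: cost 3+7+4=14, value 26+27+20=73
Best: 77 util.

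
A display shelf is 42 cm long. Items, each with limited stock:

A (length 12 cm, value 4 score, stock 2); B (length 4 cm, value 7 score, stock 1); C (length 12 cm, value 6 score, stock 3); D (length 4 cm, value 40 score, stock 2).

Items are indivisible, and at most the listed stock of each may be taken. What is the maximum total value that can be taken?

99 score

Top feasible selections:
- 1×B + 2×C + 2×D: length 36, value 99
- 1×A + 1×B + 1×C + 2×D: length 36, value 97
- 2×A + 1×B + 2×D: length 36, value 95
Best: 99 score.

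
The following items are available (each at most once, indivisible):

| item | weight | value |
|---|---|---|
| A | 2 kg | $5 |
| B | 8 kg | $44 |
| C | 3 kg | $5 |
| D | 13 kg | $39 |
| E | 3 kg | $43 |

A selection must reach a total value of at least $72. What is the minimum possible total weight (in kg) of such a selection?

Subsets with value ≥ 72, sorted by total weight:
- B+E: weight 11, value 87
- A+B+E: weight 13, value 92
Minimum weight: 11 kg.

11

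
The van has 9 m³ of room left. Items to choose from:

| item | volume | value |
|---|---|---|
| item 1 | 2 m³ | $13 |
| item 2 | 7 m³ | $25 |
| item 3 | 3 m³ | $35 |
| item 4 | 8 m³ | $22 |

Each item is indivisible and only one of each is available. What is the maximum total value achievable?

Check high-value combinations within 9 m³:
- item 1+item 3: volume 2+3=5, value 13+35=48
- item 1+item 2: volume 2+7=9, value 13+25=38
- item 3: volume 3, value 35
- item 2: volume 7, value 25
Best: $48.

$48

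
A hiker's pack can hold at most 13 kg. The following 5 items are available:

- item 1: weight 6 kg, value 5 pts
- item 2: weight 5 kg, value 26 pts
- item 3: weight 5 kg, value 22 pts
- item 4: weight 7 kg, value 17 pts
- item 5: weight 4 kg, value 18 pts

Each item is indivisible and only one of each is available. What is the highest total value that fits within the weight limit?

Check high-value combinations within 13 kg:
- item 2+item 3: weight 5+5=10, value 26+22=48
- item 2+item 5: weight 5+4=9, value 26+18=44
- item 2+item 4: weight 5+7=12, value 26+17=43
- item 3+item 5: weight 5+4=9, value 22+18=40
- item 3+item 4: weight 5+7=12, value 22+17=39
Best: 48 pts.

48 pts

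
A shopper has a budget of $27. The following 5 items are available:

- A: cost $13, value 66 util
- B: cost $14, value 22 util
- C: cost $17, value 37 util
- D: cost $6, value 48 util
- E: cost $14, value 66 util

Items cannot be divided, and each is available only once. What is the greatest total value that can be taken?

132 util

This is a 0/1 knapsack; check combinations near the capacity.
- A+E: cost 13+14=27, value 66+66=132
- A+D: cost 13+6=19, value 66+48=114
- D+E: cost 6+14=20, value 48+66=114
Best: 132 util.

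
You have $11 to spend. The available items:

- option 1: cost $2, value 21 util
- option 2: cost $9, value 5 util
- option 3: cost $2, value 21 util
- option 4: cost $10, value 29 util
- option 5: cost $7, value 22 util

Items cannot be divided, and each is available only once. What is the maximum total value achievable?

64 util

Check high-value combinations within $11:
- option 1+option 3+option 5: cost 2+2+7=11, value 21+21+22=64
- option 1+option 5: cost 2+7=9, value 21+22=43
- option 3+option 5: cost 2+7=9, value 21+22=43
- option 1+option 3: cost 2+2=4, value 21+21=42
Best: 64 util.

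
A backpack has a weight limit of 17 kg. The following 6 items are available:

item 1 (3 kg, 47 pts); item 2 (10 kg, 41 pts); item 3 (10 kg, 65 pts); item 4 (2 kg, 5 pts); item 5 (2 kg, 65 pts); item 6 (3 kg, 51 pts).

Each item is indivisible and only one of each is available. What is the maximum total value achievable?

186 pts

Check high-value combinations within 17 kg:
- item 3+item 4+item 5+item 6: weight 10+2+2+3=17, value 65+5+65+51=186
- item 1+item 3+item 4+item 5: weight 3+10+2+2=17, value 47+65+5+65=182
- item 3+item 5+item 6: weight 10+2+3=15, value 65+65+51=181
- item 1+item 3+item 5: weight 3+10+2=15, value 47+65+65=177
- item 1+item 4+item 5+item 6: weight 3+2+2+3=10, value 47+5+65+51=168
Best: 186 pts.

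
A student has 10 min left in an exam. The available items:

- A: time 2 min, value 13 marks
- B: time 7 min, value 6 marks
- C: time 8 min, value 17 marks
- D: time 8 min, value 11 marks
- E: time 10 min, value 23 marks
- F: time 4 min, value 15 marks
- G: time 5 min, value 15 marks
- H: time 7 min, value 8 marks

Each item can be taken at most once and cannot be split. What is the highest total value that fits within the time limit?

30 marks

Check high-value combinations within 10 min:
- F+G: time 4+5=9, value 15+15=30
- A+C: time 2+8=10, value 13+17=30
- A+F: time 2+4=6, value 13+15=28
- A+G: time 2+5=7, value 13+15=28
Best: 30 marks.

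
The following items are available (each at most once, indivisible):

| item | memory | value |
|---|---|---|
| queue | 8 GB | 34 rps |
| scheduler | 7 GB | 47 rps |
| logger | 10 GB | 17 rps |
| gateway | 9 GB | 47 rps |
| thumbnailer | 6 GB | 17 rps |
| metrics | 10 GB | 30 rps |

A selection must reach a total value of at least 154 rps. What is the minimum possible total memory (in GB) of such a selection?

34

Subsets with value ≥ 154, sorted by total memory:
- queue+scheduler+gateway+metrics: memory 34, value 158
- queue+scheduler+gateway+thumbnailer+metrics: memory 40, value 175
- queue+scheduler+logger+gateway+thumbnailer: memory 40, value 162
- scheduler+logger+gateway+thumbnailer+metrics: memory 42, value 158
Minimum memory: 34 GB.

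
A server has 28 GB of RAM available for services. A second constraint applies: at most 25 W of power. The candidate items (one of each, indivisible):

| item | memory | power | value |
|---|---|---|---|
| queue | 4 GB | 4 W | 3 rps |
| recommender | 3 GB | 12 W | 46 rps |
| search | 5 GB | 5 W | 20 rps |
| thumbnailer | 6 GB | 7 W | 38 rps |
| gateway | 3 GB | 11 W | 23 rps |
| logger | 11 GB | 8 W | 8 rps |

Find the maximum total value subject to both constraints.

Feasible sets respecting both limits:
- recommender+search+thumbnailer: memory 14, power 24, value 104
- queue+recommender+thumbnailer: memory 13, power 23, value 87
- recommender+thumbnailer: memory 9, power 19, value 84
- search+thumbnailer+gateway: memory 14, power 23, value 81
Best: 104 rps.

104 rps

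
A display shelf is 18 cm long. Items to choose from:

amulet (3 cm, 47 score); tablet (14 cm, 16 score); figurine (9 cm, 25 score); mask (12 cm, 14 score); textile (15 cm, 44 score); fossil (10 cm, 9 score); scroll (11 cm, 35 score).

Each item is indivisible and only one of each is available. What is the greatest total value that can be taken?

91 score

This is a 0/1 knapsack; check combinations near the capacity.
- amulet+textile: length 3+15=18, value 47+44=91
- amulet+scroll: length 3+11=14, value 47+35=82
- amulet+figurine: length 3+9=12, value 47+25=72
Best: 91 score.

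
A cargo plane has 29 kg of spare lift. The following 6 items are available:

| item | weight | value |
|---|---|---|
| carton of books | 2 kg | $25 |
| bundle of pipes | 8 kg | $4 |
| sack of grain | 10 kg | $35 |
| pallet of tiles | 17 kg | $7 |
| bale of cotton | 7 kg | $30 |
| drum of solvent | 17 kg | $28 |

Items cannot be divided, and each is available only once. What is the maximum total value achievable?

Check high-value combinations within 29 kg:
- carton of books+bundle of pipes+sack of grain+bale of cotton: weight 2+8+10+7=27, value 25+4+35+30=94
- carton of books+sack of grain+bale of cotton: weight 2+10+7=19, value 25+35+30=90
- carton of books+sack of grain+drum of solvent: weight 2+10+17=29, value 25+35+28=88
- carton of books+bale of cotton+drum of solvent: weight 2+7+17=26, value 25+30+28=83
- bundle of pipes+sack of grain+bale of cotton: weight 8+10+7=25, value 4+35+30=69
Best: $94.

$94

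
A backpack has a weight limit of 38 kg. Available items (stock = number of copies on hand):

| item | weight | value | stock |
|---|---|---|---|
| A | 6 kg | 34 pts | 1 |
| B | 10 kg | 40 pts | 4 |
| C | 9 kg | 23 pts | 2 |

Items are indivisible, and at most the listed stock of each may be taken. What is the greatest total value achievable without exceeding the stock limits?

Top feasible selections:
- 1×A + 3×B: weight 36, value 154
- 1×A + 2×B + 1×C: weight 35, value 137
- 2×B + 2×C: weight 38, value 126
- 3×B: weight 30, value 120
Best: 154 pts.

154 pts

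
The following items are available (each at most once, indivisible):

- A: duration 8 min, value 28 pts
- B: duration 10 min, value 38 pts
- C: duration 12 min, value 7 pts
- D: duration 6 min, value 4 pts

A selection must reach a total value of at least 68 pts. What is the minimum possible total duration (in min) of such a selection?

24

Subsets with value ≥ 68, sorted by total duration:
- A+B+D: duration 24, value 70
- A+B+C: duration 30, value 73
- A+B+C+D: duration 36, value 77
Minimum duration: 24 min.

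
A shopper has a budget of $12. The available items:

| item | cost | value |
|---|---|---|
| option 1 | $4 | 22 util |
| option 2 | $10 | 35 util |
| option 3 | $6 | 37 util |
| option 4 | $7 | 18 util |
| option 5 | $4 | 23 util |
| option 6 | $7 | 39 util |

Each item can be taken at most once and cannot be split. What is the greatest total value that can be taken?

62 util

Check high-value combinations within $12:
- option 5+option 6: cost 4+7=11, value 23+39=62
- option 1+option 6: cost 4+7=11, value 22+39=61
- option 3+option 5: cost 6+4=10, value 37+23=60
- option 1+option 3: cost 4+6=10, value 22+37=59
- option 1+option 5: cost 4+4=8, value 22+23=45
Best: 62 util.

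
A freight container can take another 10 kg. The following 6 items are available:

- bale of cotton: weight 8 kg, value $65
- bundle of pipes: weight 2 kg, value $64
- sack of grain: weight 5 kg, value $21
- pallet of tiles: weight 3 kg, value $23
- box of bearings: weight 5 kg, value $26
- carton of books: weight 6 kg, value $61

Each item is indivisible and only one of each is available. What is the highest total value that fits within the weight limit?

This is a 0/1 knapsack; check combinations near the capacity.
- bale of cotton+bundle of pipes: weight 8+2=10, value 65+64=129
- bundle of pipes+carton of books: weight 2+6=8, value 64+61=125
- bundle of pipes+pallet of tiles+box of bearings: weight 2+3+5=10, value 64+23+26=113
- bundle of pipes+sack of grain+pallet of tiles: weight 2+5+3=10, value 64+21+23=108
Best: $129.

$129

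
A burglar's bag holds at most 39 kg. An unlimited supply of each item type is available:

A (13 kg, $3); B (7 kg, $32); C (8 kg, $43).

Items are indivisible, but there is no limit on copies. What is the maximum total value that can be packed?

Best value-per-unit is C at 43/8; filling with it alone gives 4×43 = 172.
Optimal mix: 1×B + 4×C → weight 39, value 204.

$204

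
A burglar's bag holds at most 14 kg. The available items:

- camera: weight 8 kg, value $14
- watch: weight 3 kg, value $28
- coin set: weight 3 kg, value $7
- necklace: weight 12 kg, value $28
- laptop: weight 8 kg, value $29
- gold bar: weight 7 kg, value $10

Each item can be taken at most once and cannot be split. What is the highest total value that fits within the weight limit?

$64

Check high-value combinations within 14 kg:
- watch+coin set+laptop: weight 3+3+8=14, value 28+7+29=64
- watch+laptop: weight 3+8=11, value 28+29=57
- camera+watch+coin set: weight 8+3+3=14, value 14+28+7=49
- watch+coin set+gold bar: weight 3+3+7=13, value 28+7+10=45
- camera+watch: weight 8+3=11, value 14+28=42
Best: $64.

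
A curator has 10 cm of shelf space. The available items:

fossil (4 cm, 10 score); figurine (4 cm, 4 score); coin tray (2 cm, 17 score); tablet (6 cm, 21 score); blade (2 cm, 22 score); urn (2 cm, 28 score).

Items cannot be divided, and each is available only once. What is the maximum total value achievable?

77 score

Check high-value combinations within 10 cm:
- fossil+coin tray+blade+urn: length 4+2+2+2=10, value 10+17+22+28=77
- figurine+coin tray+blade+urn: length 4+2+2+2=10, value 4+17+22+28=71
- tablet+blade+urn: length 6+2+2=10, value 21+22+28=71
Best: 77 score.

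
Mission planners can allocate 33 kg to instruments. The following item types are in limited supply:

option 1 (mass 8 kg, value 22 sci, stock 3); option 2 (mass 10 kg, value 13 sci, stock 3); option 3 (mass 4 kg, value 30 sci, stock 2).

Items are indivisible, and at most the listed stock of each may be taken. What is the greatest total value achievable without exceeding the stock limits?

Top feasible selections:
- 3×option 1 + 2×option 3: mass 32, value 126
- 2×option 1 + 2×option 3: mass 24, value 104
- 3×option 1 + 1×option 3: mass 28, value 96
- 1×option 1 + 1×option 2 + 2×option 3: mass 26, value 95
Best: 126 sci.

126 sci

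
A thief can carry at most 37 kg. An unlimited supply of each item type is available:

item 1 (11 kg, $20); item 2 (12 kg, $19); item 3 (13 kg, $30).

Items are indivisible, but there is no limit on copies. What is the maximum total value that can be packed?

$80

Best value-per-unit is item 3 at 30/13; filling with it alone gives 2×30 = 60.
Optimal mix: 1×item 1 + 2×item 3 → weight 37, value 80.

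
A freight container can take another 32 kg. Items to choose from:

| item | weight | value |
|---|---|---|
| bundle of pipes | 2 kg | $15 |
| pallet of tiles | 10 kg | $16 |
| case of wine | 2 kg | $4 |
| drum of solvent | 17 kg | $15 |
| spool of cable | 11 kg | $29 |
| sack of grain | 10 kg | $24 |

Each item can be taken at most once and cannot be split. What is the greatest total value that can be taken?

Check high-value combinations within 32 kg:
- bundle of pipes+case of wine+spool of cable+sack of grain: weight 2+2+11+10=25, value 15+4+29+24=72
- pallet of tiles+spool of cable+sack of grain: weight 10+11+10=31, value 16+29+24=69
- bundle of pipes+spool of cable+sack of grain: weight 2+11+10=23, value 15+29+24=68
Best: $72.

$72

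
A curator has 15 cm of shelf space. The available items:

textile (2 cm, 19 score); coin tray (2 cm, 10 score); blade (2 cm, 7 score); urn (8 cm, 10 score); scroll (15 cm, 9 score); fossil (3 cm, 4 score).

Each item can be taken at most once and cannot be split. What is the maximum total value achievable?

46 score

This is a 0/1 knapsack; check combinations near the capacity.
- textile+coin tray+blade+urn: length 2+2+2+8=14, value 19+10+7+10=46
- textile+coin tray+urn+fossil: length 2+2+8+3=15, value 19+10+10+4=43
- textile+coin tray+blade+fossil: length 2+2+2+3=9, value 19+10+7+4=40
- textile+blade+urn+fossil: length 2+2+8+3=15, value 19+7+10+4=40
Best: 46 score.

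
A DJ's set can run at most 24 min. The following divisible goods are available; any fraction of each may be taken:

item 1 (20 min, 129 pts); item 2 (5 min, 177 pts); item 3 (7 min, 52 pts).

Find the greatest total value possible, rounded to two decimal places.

306.40

Take in order of value per unit:
- item 2 (177/5 per unit): all 5 → value 177, running total 177.00
- item 3 (52/7 per unit): all 7 → value 52, running total 229.00
- item 1 (129/20 per unit): 12 of 20 → value 12×129/20 = 77.4000, running total 306.40
Total 306.40.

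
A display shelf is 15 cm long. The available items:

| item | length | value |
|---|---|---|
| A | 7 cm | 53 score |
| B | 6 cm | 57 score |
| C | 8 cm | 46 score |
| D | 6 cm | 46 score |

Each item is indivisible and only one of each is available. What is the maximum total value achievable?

110 score

Check high-value combinations within 15 cm:
- A+B: length 7+6=13, value 53+57=110
- B+D: length 6+6=12, value 57+46=103
- B+C: length 6+8=14, value 57+46=103
Best: 110 score.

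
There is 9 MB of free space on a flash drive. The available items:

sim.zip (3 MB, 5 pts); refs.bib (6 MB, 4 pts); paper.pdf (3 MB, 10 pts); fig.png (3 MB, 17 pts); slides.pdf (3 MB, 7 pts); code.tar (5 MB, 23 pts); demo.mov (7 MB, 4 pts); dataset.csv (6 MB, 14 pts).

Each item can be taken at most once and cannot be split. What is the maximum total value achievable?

40 pts

Check high-value combinations within 9 MB:
- fig.png+code.tar: size 3+5=8, value 17+23=40
- paper.pdf+fig.png+slides.pdf: size 3+3+3=9, value 10+17+7=34
- paper.pdf+code.tar: size 3+5=8, value 10+23=33
Best: 40 pts.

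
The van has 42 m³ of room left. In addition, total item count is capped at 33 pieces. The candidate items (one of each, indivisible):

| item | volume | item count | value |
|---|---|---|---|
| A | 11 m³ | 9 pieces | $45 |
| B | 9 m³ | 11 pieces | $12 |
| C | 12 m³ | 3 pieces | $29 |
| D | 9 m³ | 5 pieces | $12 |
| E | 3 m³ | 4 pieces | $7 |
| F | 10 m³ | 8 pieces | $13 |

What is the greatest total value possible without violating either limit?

Feasible sets respecting both limits:
- A+B+C+F: volume 42, item count 31, value 99
- A+C+D+F: volume 42, item count 25, value 99
- A+B+C+D: volume 41, item count 28, value 98
- A+C+E+F: volume 36, item count 24, value 94
Best: $99.

$99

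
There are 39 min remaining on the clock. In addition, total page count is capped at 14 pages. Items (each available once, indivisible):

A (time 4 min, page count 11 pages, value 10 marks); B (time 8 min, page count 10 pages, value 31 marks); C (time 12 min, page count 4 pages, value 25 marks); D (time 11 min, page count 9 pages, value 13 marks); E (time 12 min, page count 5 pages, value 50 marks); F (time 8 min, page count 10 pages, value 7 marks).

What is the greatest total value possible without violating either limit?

Feasible sets respecting both limits:
- C+E: time 24, page count 9, value 75
- D+E: time 23, page count 14, value 63
- B+C: time 20, page count 14, value 56
- E: time 12, page count 5, value 50
Best: 75 marks.

75 marks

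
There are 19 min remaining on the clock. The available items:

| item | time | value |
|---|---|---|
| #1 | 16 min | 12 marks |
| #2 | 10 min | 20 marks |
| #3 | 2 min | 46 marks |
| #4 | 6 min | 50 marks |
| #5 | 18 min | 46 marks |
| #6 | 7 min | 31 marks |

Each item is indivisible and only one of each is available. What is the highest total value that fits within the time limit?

Check high-value combinations within 19 min:
- #3+#4+#6: time 2+6+7=15, value 46+50+31=127
- #2+#3+#4: time 10+2+6=18, value 20+46+50=116
- #2+#3+#6: time 10+2+7=19, value 20+46+31=97
Best: 127 marks.

127 marks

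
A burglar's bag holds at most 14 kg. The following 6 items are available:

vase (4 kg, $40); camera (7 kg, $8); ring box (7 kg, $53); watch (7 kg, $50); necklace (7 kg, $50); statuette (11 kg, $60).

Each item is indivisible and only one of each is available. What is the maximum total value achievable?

$103

Check high-value combinations within 14 kg:
- ring box+watch: weight 7+7=14, value 53+50=103
- ring box+necklace: weight 7+7=14, value 53+50=103
- watch+necklace: weight 7+7=14, value 50+50=100
- vase+ring box: weight 4+7=11, value 40+53=93
- vase+watch: weight 4+7=11, value 40+50=90
Best: $103.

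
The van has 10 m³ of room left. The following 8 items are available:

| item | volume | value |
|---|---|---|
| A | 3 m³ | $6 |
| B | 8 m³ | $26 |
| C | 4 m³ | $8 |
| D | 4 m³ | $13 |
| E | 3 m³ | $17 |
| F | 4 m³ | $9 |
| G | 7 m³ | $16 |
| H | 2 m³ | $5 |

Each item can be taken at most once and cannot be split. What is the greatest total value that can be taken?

$36

Check high-value combinations within 10 m³:
- A+D+E: volume 3+4+3=10, value 6+13+17=36
- D+E+H: volume 4+3+2=9, value 13+17+5=35
- E+G: volume 3+7=10, value 17+16=33
- A+E+F: volume 3+3+4=10, value 6+17+9=32
- E+F+H: volume 3+4+2=9, value 17+9+5=31
Best: $36.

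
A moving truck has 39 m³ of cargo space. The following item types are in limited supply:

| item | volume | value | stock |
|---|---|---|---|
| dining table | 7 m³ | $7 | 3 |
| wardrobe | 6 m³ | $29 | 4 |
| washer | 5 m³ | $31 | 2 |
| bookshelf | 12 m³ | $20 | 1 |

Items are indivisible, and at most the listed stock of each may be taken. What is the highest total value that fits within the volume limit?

$178

Top feasible selections:
- 4×wardrobe + 2×washer: volume 34, value 178
- 1×dining table + 3×wardrobe + 2×washer: volume 35, value 156
- 1×dining table + 4×wardrobe + 1×washer: volume 36, value 154
- 3×wardrobe + 2×washer: volume 28, value 149
Best: $178.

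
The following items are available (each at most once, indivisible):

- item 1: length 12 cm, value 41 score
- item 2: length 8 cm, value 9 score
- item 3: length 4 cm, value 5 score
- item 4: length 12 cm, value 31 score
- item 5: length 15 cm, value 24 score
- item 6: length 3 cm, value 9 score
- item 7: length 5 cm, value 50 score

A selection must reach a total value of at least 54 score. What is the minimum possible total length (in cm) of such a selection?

Subsets with value ≥ 54, sorted by total length:
- item 6+item 7: length 8, value 59
- item 3+item 7: length 9, value 55
Minimum length: 8 cm.

8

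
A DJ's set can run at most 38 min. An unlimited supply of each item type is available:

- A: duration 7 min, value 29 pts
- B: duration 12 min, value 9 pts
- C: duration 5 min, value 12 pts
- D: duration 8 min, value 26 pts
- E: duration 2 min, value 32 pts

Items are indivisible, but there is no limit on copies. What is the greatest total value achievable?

608 pts

Best value-per-unit is E at 32/2, and filling with it alone uses duration 19×2=38. No mix of the others beats 19×32 = 608.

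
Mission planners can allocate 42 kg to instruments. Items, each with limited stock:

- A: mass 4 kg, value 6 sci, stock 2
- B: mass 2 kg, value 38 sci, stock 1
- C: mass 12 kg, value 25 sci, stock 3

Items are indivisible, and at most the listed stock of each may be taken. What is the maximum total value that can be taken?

Top feasible selections:
- 1×A + 1×B + 3×C: mass 42, value 119
- 1×B + 3×C: mass 38, value 113
- 2×A + 1×B + 2×C: mass 34, value 100
Best: 119 sci.

119 sci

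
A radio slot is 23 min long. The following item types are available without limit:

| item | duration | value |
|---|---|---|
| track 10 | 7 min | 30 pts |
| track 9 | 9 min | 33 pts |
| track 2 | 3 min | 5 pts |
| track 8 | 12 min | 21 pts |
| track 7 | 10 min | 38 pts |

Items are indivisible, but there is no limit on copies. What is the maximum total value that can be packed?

Best value-per-unit is track 10 at 30/7; filling with it alone gives 3×30 = 90.
Optimal mix: 2×track 10 + 1×track 9 → duration 23, value 93.

93 pts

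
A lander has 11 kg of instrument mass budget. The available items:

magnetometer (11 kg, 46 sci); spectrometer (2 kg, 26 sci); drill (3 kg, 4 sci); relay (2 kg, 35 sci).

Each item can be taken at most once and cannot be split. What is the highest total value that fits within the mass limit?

Check high-value combinations within 11 kg:
- spectrometer+drill+relay: mass 2+3+2=7, value 26+4+35=65
- spectrometer+relay: mass 2+2=4, value 26+35=61
- magnetometer: mass 11, value 46
- drill+relay: mass 3+2=5, value 4+35=39
- relay: mass 2, value 35
Best: 65 sci.

65 sci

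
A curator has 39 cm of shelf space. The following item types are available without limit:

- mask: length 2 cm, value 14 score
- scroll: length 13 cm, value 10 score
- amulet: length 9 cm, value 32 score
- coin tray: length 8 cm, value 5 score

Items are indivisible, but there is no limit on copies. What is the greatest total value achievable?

266 score

Best value-per-unit is mask at 14/2, and filling with it alone uses length 19×2=38. No mix of the others beats 19×14 = 266.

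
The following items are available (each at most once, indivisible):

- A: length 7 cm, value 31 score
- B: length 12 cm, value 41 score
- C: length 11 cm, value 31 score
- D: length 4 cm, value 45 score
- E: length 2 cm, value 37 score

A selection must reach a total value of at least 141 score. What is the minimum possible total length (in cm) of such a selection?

Subsets with value ≥ 141, sorted by total length:
- A+C+D+E: length 24, value 144
- A+B+D+E: length 25, value 154
- B+C+D+E: length 29, value 154
- A+B+C+D: length 34, value 148
Minimum length: 24 cm.

24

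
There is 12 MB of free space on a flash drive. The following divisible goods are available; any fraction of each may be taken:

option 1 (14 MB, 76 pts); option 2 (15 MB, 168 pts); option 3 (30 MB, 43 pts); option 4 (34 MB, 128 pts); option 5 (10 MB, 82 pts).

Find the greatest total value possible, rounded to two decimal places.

Take in order of value per unit:
- option 2 (168/15 per unit): 12 of 15 → value 12×168/15 = 134.4000, running total 134.40
Total 134.40.

134.40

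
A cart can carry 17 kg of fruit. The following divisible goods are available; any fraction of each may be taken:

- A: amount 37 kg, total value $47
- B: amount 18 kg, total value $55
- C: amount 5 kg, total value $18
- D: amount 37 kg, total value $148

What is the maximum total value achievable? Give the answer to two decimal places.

Take in order of value per unit:
- D (148/37 per unit): 17 of 37 → value 17×148/37 = 68.0000, running total 68.00
Total 68.00.

68.00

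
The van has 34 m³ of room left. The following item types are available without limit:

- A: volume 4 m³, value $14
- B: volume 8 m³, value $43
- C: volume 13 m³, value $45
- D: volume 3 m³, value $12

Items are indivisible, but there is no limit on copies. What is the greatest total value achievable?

$172

Best value-per-unit is B at 43/8, and filling with it alone uses volume 4×8=32. No mix of the others beats 4×43 = 172.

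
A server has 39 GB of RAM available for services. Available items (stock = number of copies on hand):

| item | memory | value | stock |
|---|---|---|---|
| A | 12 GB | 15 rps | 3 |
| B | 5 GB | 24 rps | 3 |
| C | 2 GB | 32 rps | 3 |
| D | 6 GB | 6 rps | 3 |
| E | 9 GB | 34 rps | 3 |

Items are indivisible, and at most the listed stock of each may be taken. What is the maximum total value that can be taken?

236 rps

Best selections within memory 39 and stock limits:
- 3×B + 3×C + 2×E: memory 39, value 236
- 1×B + 3×C + 3×E: memory 38, value 222
- 2×B + 3×C + 2×E: memory 34, value 212
- 3×B + 3×C + 1×D + 1×E: memory 36, value 208
Best: 236 rps.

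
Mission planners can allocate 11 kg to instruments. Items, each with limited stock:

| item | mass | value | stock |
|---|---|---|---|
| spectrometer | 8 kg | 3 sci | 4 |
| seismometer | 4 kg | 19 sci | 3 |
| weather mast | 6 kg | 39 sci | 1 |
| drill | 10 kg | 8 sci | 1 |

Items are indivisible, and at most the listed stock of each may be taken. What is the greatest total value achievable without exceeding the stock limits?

58 sci

Top feasible selections:
- 1×seismometer + 1×weather mast: mass 10, value 58
- 1×weather mast: mass 6, value 39
- 2×seismometer: mass 8, value 38
- 1×seismometer: mass 4, value 19
Best: 58 sci.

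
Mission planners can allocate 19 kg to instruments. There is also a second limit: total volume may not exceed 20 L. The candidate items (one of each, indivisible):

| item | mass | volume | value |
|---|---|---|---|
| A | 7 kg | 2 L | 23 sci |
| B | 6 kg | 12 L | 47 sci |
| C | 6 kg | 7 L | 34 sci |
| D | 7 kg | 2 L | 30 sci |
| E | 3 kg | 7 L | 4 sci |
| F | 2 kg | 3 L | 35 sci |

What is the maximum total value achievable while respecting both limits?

Feasible sets respecting both limits:
- B+D+F: mass 15, volume 17, value 112
- A+B+F: mass 15, volume 17, value 105
- C+D+E+F: mass 18, volume 19, value 103
- C+D+F: mass 15, volume 12, value 99
Best: 112 sci.

112 sci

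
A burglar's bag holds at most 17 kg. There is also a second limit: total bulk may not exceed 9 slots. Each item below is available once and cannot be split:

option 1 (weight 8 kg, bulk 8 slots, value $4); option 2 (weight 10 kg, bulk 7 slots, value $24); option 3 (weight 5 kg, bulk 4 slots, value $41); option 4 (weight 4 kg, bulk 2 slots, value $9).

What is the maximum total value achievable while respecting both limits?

Feasible sets respecting both limits:
- option 3+option 4: weight 9, bulk 6, value 50
- option 3: weight 5, bulk 4, value 41
- option 2+option 4: weight 14, bulk 9, value 33
- option 2: weight 10, bulk 7, value 24
Best: $50.

$50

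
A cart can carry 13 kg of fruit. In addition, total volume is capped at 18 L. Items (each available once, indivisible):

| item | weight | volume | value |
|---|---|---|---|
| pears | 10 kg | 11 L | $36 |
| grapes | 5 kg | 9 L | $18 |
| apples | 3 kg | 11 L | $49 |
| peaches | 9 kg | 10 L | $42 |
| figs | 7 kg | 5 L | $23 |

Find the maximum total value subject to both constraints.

$72

Feasible sets respecting both limits:
- apples+figs: weight 10, volume 16, value 72
- apples: weight 3, volume 11, value 49
- peaches: weight 9, volume 10, value 42
- grapes+figs: weight 12, volume 14, value 41
Best: $72.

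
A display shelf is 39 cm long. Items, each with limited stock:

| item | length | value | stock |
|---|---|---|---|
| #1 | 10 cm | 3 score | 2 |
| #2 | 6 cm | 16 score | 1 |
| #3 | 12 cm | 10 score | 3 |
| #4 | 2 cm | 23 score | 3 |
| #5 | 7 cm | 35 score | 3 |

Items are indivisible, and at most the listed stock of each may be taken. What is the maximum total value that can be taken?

190 score

Top feasible selections:
- 1×#2 + 3×#4 + 3×#5: length 33, value 190
- 1×#3 + 3×#4 + 3×#5: length 39, value 184
- 1×#1 + 3×#4 + 3×#5: length 37, value 177
- 3×#4 + 3×#5: length 27, value 174
Best: 190 score.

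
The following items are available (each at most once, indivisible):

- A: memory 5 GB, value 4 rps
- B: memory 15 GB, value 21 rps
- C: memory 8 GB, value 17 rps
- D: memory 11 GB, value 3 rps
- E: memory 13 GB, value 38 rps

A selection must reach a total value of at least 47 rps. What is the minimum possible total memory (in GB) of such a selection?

Subsets with value ≥ 47, sorted by total memory:
- C+E: memory 21, value 55
- A+C+E: memory 26, value 59
- B+E: memory 28, value 59
Minimum memory: 21 GB.

21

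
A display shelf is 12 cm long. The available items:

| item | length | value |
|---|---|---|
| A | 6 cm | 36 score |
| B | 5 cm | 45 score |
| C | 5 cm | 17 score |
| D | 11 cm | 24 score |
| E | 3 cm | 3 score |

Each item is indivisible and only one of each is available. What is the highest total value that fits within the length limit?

Check high-value combinations within 12 cm:
- A+B: length 6+5=11, value 36+45=81
- B+C: length 5+5=10, value 45+17=62
- A+C: length 6+5=11, value 36+17=53
- B+E: length 5+3=8, value 45+3=48
- B: length 5, value 45
Best: 81 score.

81 score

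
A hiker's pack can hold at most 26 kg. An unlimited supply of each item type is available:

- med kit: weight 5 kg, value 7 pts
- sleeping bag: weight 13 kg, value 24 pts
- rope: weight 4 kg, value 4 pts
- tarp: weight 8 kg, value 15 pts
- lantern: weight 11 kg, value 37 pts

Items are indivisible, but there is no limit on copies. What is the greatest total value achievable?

Best value-per-unit is lantern at 37/11; filling with it alone gives 2×37 = 74.
Optimal mix: 1×rope + 2×lantern → weight 26, value 78.

78 pts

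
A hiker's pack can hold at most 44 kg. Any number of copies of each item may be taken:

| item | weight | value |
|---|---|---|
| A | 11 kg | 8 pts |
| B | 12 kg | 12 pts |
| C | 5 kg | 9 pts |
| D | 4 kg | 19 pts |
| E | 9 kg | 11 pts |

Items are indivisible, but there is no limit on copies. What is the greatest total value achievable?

209 pts

Best value-per-unit is D at 19/4, and filling with it alone uses weight 11×4=44. No mix of the others beats 11×19 = 209.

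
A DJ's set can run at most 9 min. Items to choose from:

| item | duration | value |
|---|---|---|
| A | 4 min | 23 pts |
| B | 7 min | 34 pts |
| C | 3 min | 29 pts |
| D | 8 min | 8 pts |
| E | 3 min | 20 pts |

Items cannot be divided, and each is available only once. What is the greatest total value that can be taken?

52 pts

Check high-value combinations within 9 min:
- A+C: duration 4+3=7, value 23+29=52
- C+E: duration 3+3=6, value 29+20=49
- A+E: duration 4+3=7, value 23+20=43
- B: duration 7, value 34
Best: 52 pts.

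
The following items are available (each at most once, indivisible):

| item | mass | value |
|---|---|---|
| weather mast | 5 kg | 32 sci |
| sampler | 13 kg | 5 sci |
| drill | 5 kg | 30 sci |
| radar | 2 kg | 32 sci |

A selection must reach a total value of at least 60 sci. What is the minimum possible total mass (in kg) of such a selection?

7

Subsets with value ≥ 60, sorted by total mass:
- weather mast+radar: mass 7, value 64
- drill+radar: mass 7, value 62
Minimum mass: 7 kg.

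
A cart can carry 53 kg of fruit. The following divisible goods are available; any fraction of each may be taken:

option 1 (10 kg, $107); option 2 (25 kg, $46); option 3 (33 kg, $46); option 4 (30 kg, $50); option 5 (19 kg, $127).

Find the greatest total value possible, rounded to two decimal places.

278.16

Take in order of value per unit:
- option 1 (107/10 per unit): all 10 → value 107, running total 107.00
- option 5 (127/19 per unit): all 19 → value 127, running total 234.00
- option 2 (46/25 per unit): 24 of 25 → value 24×46/25 = 44.1600, running total 278.16
Total 278.16.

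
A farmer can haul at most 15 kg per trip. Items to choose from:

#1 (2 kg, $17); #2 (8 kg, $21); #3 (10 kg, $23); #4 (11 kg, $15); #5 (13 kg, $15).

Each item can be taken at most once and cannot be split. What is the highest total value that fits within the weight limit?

$40

Check high-value combinations within 15 kg:
- #1+#3: weight 2+10=12, value 17+23=40
- #1+#2: weight 2+8=10, value 17+21=38
- #1+#4: weight 2+11=13, value 17+15=32
Best: $40.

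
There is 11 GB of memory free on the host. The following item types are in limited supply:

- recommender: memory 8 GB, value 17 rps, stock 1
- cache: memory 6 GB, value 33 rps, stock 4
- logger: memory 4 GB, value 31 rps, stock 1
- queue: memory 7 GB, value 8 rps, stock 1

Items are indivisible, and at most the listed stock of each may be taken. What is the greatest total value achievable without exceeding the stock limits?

64 rps

Top feasible selections:
- 1×cache + 1×logger: memory 10, value 64
- 1×logger + 1×queue: memory 11, value 39
Best: 64 rps.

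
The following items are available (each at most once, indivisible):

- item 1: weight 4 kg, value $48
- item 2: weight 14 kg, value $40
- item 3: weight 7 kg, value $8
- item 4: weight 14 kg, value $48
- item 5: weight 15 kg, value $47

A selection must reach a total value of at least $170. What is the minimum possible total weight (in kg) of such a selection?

47

Subsets with value ≥ 170, sorted by total weight:
- item 1+item 2+item 4+item 5: weight 47, value 183
- item 1+item 2+item 3+item 4+item 5: weight 54, value 191
Minimum weight: 47 kg.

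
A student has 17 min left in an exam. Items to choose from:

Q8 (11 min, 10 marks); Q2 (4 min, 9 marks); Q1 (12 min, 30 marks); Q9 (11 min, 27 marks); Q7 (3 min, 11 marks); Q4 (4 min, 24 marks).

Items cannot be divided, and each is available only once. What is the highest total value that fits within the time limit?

54 marks

Check high-value combinations within 17 min:
- Q1+Q4: time 12+4=16, value 30+24=54
- Q9+Q4: time 11+4=15, value 27+24=51
- Q2+Q7+Q4: time 4+3+4=11, value 9+11+24=44
- Q1+Q7: time 12+3=15, value 30+11=41
Best: 54 marks.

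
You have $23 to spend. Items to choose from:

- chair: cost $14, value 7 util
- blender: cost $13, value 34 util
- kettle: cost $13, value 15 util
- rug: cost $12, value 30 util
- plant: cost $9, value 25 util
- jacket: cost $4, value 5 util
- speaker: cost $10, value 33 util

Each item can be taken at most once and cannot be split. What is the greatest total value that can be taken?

67 util

This is a 0/1 knapsack; check combinations near the capacity.
- blender+speaker: cost 13+10=23, value 34+33=67
- rug+speaker: cost 12+10=22, value 30+33=63
- plant+jacket+speaker: cost 9+4+10=23, value 25+5+33=63
Best: 67 util.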